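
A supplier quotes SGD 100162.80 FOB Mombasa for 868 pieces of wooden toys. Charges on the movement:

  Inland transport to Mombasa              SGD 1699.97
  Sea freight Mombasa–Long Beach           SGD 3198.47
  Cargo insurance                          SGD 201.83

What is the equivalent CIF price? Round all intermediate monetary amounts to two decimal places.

CIF price: SGD 103563.10

Not relevant to the conversion: inland to port — on the seller under both FOB and CIF; already in the FOB price and stays in the CIF price.
From FOB to CIF, the seller additionally bears: freight, insurance.
CIF price = 100162.80 + 3198.47 + 201.83 = 103563.10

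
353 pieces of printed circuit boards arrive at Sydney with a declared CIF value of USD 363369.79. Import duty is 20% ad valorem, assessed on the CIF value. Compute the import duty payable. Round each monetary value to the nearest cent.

Import duty = 363369.79 × 20% = 72673.96

Import duty: USD 72673.96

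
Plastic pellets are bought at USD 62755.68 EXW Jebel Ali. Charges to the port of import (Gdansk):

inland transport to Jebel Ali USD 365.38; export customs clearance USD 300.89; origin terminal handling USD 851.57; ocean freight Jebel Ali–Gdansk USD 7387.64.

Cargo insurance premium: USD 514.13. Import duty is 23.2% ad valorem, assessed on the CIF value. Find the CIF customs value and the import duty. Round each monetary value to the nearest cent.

CIF value: USD 72175.29; import duty: USD 16744.67

CIF = EXW price + pre-shipment costs + freight + insurance
CIF = 62755.68 + 365.38 + 300.89 + 851.57 + 7387.64 + 514.13 = 72175.29
Import duty = 72175.29 × 23.2% = 16744.67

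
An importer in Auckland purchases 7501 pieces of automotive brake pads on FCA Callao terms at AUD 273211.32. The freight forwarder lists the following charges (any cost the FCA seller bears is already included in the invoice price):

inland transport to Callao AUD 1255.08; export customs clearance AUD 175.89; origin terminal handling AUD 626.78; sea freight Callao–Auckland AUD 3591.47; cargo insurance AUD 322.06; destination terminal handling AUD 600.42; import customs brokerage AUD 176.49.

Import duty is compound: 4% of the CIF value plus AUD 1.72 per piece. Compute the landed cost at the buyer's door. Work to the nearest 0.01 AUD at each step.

FCA: the seller delivers export-cleared goods to the carrier; the buyer bears costs from that point.
Already in the invoice (seller's account under FCA): inland to port, export clearance — exclude.
CIF value = FCA price + origin terminal + freight + insurance = 273211.32 + 626.78 + 3591.47 + 322.06 = 277751.63
Ad valorem component: 277751.63 × 4% = 11110.07
Specific component: 7501 × 1.72 = 12901.72
Import duty = 11110.07 + 12901.72 = 24011.79
Buyer bears: origin terminal 626.78 + freight 3591.47 + insurance 322.06 + destination terminal 600.42 + brokerage 176.49 + duty 24011.79 = 29329.01
Landed cost = invoice 273211.32 + 29329.01 = 302540.33

Total landed cost: AUD 302540.33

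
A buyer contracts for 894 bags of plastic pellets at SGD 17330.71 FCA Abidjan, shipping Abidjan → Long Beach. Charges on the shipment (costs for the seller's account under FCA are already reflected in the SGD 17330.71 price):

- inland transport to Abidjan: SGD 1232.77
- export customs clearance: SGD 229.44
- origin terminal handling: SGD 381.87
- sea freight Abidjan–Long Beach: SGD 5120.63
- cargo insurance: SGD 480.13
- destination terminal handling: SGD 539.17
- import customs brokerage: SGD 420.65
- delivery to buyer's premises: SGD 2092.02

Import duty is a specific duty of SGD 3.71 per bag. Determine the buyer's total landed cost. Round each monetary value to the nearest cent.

Total landed cost: SGD 29681.92

FCA: the seller delivers export-cleared goods to the carrier; the buyer bears costs from that point.
Already in the invoice (seller's account under FCA): inland to port, export clearance — exclude.
CIF value = FCA price + origin terminal + freight + insurance = 17330.71 + 381.87 + 5120.63 + 480.13 = 23313.34
Import duty = 894 × 3.71 = 3316.74
Buyer bears: origin terminal 381.87 + freight 5120.63 + insurance 480.13 + destination terminal 539.17 + brokerage 420.65 + delivery 2092.02 + duty 3316.74 = 12351.21
Landed cost = invoice 17330.71 + 12351.21 = 29681.92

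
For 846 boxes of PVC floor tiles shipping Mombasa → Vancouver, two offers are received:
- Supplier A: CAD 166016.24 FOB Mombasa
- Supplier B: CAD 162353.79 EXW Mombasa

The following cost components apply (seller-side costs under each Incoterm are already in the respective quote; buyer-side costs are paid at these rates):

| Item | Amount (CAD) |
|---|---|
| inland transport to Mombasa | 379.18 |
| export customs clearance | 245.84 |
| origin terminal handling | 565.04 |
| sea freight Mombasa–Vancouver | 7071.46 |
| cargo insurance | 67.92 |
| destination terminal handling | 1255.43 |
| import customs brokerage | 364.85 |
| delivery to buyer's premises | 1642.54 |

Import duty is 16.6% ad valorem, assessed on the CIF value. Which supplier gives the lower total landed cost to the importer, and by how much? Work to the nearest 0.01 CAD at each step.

Supplier B is cheaper by CAD 2882.80

Supplier A (FOB):
CIF value = FOB price + freight + insurance = 166016.24 + 7071.46 + 67.92 = 173155.62
Import duty = 173155.62 × 16.6% = 28743.83
Buyer bears (A): 7071.46 + 67.92 + 1255.43 + 364.85 + 1642.54 = 10402.20
Landed cost (A) = invoice 166016.24 + 10402.20 + duty 28743.83 = 205162.27
Supplier B (EXW):
CIF value = EXW price + inland to port + export clearance + origin terminal + freight + insurance = 162353.79 + 379.18 + 245.84 + 565.04 + 7071.46 + 67.92 = 170683.23
Import duty = 170683.23 × 16.6% = 28333.42
Buyer bears (B): 379.18 + 245.84 + 565.04 + 7071.46 + 67.92 + 1255.43 + 364.85 + 1642.54 = 11592.26
Landed cost (B) = invoice 162353.79 + 11592.26 + duty 28333.42 = 202279.47
Difference = |205162.27 − 202279.47| = 2882.80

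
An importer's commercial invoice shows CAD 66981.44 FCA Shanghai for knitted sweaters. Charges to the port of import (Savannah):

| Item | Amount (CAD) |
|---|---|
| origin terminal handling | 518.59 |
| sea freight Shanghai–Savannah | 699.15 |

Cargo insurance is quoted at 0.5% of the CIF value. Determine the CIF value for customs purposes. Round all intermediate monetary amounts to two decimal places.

Let C be the CIF value. C = FCA price + pre-shipment costs + freight + 0.5% × C
C − 0.5% × C = 66981.44 + 518.59 + 699.15
0.995 × C = 68199.18
C = 68199.18 / 0.995 = 68541.89
Insurance premium = 0.5% × 68541.89 = 342.71

CIF value: CAD 68541.89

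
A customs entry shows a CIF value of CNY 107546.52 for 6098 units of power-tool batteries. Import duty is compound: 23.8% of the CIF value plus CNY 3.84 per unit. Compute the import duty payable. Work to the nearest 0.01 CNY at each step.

Import duty: CNY 49012.39

Ad valorem component: 107546.52 × 23.8% = 25596.07
Specific component: 6098 × 3.84 = 23416.32
Import duty = 25596.07 + 23416.32 = 49012.39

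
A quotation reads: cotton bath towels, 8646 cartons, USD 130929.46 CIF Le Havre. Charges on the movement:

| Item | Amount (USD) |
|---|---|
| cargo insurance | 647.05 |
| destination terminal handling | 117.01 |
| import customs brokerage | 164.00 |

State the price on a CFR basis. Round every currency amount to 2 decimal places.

CFR price: USD 130282.41

Not relevant to the conversion: destination terminal, brokerage — on the buyer under both terms; not part of either seller's price.
From CIF to CFR, the seller no longer bears: insurance.
CFR price = 130929.46 − 647.05 = 130282.41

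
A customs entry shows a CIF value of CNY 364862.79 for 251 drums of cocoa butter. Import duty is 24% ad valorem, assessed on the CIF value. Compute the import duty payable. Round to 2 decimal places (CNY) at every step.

Import duty = 364862.79 × 24% = 87567.07

Import duty: CNY 87567.07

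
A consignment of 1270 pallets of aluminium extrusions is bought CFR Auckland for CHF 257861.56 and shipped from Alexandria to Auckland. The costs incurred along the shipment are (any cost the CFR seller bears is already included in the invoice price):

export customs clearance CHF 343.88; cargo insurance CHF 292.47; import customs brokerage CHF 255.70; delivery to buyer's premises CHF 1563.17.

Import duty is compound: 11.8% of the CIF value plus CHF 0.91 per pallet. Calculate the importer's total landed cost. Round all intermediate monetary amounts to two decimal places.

CFR: the seller pays costs through ocean freight to the destination port, but not insurance.
Already in the invoice (seller's account under CFR): export clearance — exclude.
CIF value = CFR price + insurance = 257861.56 + 292.47 = 258154.03
Ad valorem component: 258154.03 × 11.8% = 30462.18
Specific component: 1270 × 0.91 = 1155.70
Import duty = 30462.18 + 1155.70 = 31617.88
Buyer bears: insurance 292.47 + brokerage 255.70 + delivery 1563.17 + duty 31617.88 = 33729.22
Landed cost = invoice 257861.56 + 33729.22 = 291590.78

Total landed cost: CHF 291590.78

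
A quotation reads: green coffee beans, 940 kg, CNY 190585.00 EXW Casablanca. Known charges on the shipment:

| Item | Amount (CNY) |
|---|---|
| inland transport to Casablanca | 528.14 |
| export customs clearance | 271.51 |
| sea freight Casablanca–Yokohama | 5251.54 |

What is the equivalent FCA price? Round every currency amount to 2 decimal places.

FCA price: CNY 191384.65

Not relevant to the conversion: freight — on the buyer under both terms; not part of either seller's price.
From EXW to FCA, the seller additionally bears: inland to port, export clearance.
FCA price = 190585.00 + 528.14 + 271.51 = 191384.65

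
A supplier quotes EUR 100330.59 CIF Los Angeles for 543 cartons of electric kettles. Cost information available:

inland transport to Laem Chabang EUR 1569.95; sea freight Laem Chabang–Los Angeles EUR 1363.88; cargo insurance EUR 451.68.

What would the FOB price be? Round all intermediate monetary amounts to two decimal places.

Not relevant to the conversion: inland to port — on the seller under both CIF and FOB; already in the CIF price and stays in the FOB price.
From CIF to FOB, the seller no longer bears: freight, insurance.
FOB price = 100330.59 − 1363.88 − 451.68 = 98515.03

FOB price: EUR 98515.03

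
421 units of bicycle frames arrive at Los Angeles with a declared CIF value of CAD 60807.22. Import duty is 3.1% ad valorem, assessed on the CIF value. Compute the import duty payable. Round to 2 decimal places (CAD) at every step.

Import duty: CAD 1885.02

Import duty = 60807.22 × 3.1% = 1885.02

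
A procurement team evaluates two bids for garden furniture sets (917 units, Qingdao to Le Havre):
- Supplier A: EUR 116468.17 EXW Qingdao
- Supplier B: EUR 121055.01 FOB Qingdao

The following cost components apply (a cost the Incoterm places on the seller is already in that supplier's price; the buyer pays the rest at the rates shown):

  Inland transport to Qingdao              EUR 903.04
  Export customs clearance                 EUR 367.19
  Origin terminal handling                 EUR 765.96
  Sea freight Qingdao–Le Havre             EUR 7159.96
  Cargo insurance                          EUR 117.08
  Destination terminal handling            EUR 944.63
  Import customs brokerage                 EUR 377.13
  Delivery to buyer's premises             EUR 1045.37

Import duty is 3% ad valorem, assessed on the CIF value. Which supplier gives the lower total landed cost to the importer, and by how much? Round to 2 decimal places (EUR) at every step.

Supplier A (EXW):
CIF value = EXW price + inland to port + export clearance + origin terminal + freight + insurance = 116468.17 + 903.04 + 367.19 + 765.96 + 7159.96 + 117.08 = 125781.40
Import duty = 125781.40 × 3% = 3773.44
Buyer bears (A): 903.04 + 367.19 + 765.96 + 7159.96 + 117.08 + 944.63 + 377.13 + 1045.37 = 11680.36
Landed cost (A) = invoice 116468.17 + 11680.36 + duty 3773.44 = 131921.97
Supplier B (FOB):
CIF value = FOB price + freight + insurance = 121055.01 + 7159.96 + 117.08 = 128332.05
Import duty = 128332.05 × 3% = 3849.96
Buyer bears (B): 7159.96 + 117.08 + 944.63 + 377.13 + 1045.37 = 9644.17
Landed cost (B) = invoice 121055.01 + 9644.17 + duty 3849.96 = 134549.14
Difference = |131921.97 − 134549.14| = 2627.17

Supplier A is cheaper by EUR 2627.17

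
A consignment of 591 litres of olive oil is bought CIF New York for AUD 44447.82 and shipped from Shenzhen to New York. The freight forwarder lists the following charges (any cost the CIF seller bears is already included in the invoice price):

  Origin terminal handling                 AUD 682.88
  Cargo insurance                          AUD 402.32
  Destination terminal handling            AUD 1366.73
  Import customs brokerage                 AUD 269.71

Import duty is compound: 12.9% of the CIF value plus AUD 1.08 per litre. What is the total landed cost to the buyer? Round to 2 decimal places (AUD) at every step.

Total landed cost: AUD 52456.31

CIF: the seller pays costs through ocean freight and marine insurance to the destination port.
Already in the invoice (seller's account under CIF): origin terminal, insurance — exclude.
The CIF price already equals the CIF value: 44447.82
Ad valorem component: 44447.82 × 12.9% = 5733.77
Specific component: 591 × 1.08 = 638.28
Import duty = 5733.77 + 638.28 = 6372.05
Buyer bears: destination terminal 1366.73 + brokerage 269.71 + duty 6372.05 = 8008.49
Landed cost = invoice 44447.82 + 8008.49 = 52456.31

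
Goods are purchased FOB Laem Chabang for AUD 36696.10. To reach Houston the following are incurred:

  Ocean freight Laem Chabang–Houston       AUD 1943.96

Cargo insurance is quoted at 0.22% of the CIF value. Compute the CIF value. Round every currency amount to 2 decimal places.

Let C be the CIF value. C = FOB price + freight + 0.22% × C
C − 0.22% × C = 36696.10 + 1943.96
0.9978 × C = 38640.06
C = 38640.06 / 0.9978 = 38725.26
Insurance premium = 0.22% × 38725.26 = 85.20

CIF value: AUD 38725.26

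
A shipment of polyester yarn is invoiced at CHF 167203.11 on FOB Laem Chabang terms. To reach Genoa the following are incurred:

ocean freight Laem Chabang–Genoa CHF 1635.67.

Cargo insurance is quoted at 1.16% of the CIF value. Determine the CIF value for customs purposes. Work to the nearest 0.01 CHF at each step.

Let C be the CIF value. C = FOB price + freight + 1.16% × C
C − 1.16% × C = 167203.11 + 1635.67
0.9884 × C = 168838.78
C = 168838.78 / 0.9884 = 170820.30
Insurance premium = 1.16% × 170820.30 = 1981.52

CIF value: CHF 170820.30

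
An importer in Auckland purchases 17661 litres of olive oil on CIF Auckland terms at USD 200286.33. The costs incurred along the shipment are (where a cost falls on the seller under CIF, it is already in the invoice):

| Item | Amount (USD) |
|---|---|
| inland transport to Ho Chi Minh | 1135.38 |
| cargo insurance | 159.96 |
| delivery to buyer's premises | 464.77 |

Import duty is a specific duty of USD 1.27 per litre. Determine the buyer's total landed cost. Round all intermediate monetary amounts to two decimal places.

CIF: the seller pays costs through ocean freight and marine insurance to the destination port.
Already in the invoice (seller's account under CIF): inland to port, insurance — exclude.
The CIF price already equals the CIF value: 200286.33
Import duty = 17661 × 1.27 = 22429.47
Buyer bears: delivery 464.77 + duty 22429.47 = 22894.24
Landed cost = invoice 200286.33 + 22894.24 = 223180.57

Total landed cost: USD 223180.57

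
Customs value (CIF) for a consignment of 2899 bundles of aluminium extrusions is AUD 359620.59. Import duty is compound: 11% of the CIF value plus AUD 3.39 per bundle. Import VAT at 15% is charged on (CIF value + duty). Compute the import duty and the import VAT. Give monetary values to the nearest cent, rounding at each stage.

Import duty: AUD 49385.87; import VAT: AUD 61350.97

Ad valorem component: 359620.59 × 11% = 39558.26
Specific component: 2899 × 3.39 = 9827.61
Import duty = 39558.26 + 9827.61 = 49385.87
VAT base = CIF + duty = 359620.59 + 49385.87 = 409006.46
Import VAT = 409006.46 × 15% = 61350.97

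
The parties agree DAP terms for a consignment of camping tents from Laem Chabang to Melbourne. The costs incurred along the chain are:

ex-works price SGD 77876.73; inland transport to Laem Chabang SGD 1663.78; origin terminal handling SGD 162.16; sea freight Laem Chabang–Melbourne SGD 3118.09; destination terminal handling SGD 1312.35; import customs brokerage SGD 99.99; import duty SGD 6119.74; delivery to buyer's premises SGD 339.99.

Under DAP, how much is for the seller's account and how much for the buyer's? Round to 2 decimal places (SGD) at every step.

Seller: SGD 84473.10; buyer: SGD 6219.73

DAP: the seller bears all costs to the named destination except import duty and clearance.
Seller's account: goods 77876.73 + inland to port 1663.78 + origin terminal 162.16 + freight 3118.09 + destination terminal 1312.35 + delivery 339.99 = 84473.10
Buyer's account: brokerage 99.99 + duty 6119.74 = 6219.73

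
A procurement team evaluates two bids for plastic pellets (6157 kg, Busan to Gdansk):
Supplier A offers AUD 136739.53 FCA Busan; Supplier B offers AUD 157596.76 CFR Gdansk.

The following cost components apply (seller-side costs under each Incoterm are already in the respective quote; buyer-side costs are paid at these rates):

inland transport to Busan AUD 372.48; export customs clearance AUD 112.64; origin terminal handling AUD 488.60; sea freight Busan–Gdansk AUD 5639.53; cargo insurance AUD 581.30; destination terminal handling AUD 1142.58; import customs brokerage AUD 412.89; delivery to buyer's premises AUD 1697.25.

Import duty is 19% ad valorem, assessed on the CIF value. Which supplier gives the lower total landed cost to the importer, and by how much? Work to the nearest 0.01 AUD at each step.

Supplier A is cheaper by AUD 17527.63

Supplier A (FCA):
CIF value = FCA price + origin terminal + freight + insurance = 136739.53 + 488.60 + 5639.53 + 581.30 = 143448.96
Import duty = 143448.96 × 19% = 27255.30
Buyer bears (A): 488.60 + 5639.53 + 581.30 + 1142.58 + 412.89 + 1697.25 = 9962.15
Landed cost (A) = invoice 136739.53 + 9962.15 + duty 27255.30 = 173956.98
Supplier B (CFR):
CIF value = CFR price + insurance = 157596.76 + 581.30 = 158178.06
Import duty = 158178.06 × 19% = 30053.83
Buyer bears (B): 581.30 + 1142.58 + 412.89 + 1697.25 = 3834.02
Landed cost (B) = invoice 157596.76 + 3834.02 + duty 30053.83 = 191484.61
Difference = |173956.98 − 191484.61| = 17527.63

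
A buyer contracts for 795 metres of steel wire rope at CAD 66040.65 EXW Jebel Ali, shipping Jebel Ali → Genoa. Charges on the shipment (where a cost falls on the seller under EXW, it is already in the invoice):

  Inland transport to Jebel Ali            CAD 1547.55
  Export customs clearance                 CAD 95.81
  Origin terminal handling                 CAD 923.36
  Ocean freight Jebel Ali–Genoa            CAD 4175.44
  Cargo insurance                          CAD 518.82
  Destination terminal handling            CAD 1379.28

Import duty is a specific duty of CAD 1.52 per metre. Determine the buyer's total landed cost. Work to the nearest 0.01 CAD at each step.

Total landed cost: CAD 75889.31

EXW: the seller makes goods available at their premises; the buyer bears all onward costs.
CIF value = EXW price + inland to port + export clearance + origin terminal + freight + insurance = 66040.65 + 1547.55 + 95.81 + 923.36 + 4175.44 + 518.82 = 73301.63
Import duty = 795 × 1.52 = 1208.40
Buyer bears: inland to port 1547.55 + export clearance 95.81 + origin terminal 923.36 + freight 4175.44 + insurance 518.82 + destination terminal 1379.28 + duty 1208.40 = 9848.66
Landed cost = invoice 66040.65 + 9848.66 = 75889.31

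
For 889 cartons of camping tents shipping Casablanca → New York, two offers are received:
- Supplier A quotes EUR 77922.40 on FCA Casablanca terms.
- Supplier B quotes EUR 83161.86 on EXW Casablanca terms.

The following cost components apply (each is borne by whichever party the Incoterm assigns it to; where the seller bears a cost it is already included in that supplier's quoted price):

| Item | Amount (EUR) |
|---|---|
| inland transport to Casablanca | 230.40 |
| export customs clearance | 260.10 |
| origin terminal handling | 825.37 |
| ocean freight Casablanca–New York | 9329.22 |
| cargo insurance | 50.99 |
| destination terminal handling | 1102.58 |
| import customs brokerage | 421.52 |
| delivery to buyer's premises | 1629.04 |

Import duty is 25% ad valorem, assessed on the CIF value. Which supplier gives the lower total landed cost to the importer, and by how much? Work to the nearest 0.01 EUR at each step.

Supplier A (FCA):
CIF value = FCA price + origin terminal + freight + insurance = 77922.40 + 825.37 + 9329.22 + 50.99 = 88127.98
Import duty = 88127.98 × 25% = 22032.00
Buyer bears (A): 825.37 + 9329.22 + 50.99 + 1102.58 + 421.52 + 1629.04 = 13358.72
Landed cost (A) = invoice 77922.40 + 13358.72 + duty 22032.00 = 113313.12
Supplier B (EXW):
CIF value = EXW price + inland to port + export clearance + origin terminal + freight + insurance = 83161.86 + 230.40 + 260.10 + 825.37 + 9329.22 + 50.99 = 93857.94
Import duty = 93857.94 × 25% = 23464.49
Buyer bears (B): 230.40 + 260.10 + 825.37 + 9329.22 + 50.99 + 1102.58 + 421.52 + 1629.04 = 13849.22
Landed cost (B) = invoice 83161.86 + 13849.22 + duty 23464.49 = 120475.57
Difference = |113313.12 − 120475.57| = 7162.45

Supplier A is cheaper by EUR 7162.45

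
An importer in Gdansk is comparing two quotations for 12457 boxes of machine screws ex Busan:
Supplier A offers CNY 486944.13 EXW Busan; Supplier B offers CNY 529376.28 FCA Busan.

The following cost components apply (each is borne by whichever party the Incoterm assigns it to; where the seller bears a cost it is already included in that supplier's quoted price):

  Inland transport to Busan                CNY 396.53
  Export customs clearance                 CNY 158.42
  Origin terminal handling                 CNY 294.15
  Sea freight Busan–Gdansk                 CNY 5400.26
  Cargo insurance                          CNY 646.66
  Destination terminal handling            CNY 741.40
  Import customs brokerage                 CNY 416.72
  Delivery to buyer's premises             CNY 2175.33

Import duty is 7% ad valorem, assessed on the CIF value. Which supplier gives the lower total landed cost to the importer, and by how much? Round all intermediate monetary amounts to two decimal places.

Supplier A is cheaper by CNY 44808.60

Supplier A (EXW):
CIF value = EXW price + inland to port + export clearance + origin terminal + freight + insurance = 486944.13 + 396.53 + 158.42 + 294.15 + 5400.26 + 646.66 = 493840.15
Import duty = 493840.15 × 7% = 34568.81
Buyer bears (A): 396.53 + 158.42 + 294.15 + 5400.26 + 646.66 + 741.40 + 416.72 + 2175.33 = 10229.47
Landed cost (A) = invoice 486944.13 + 10229.47 + duty 34568.81 = 531742.41
Supplier B (FCA):
CIF value = FCA price + origin terminal + freight + insurance = 529376.28 + 294.15 + 5400.26 + 646.66 = 535717.35
Import duty = 535717.35 × 7% = 37500.21
Buyer bears (B): 294.15 + 5400.26 + 646.66 + 741.40 + 416.72 + 2175.33 = 9674.52
Landed cost (B) = invoice 529376.28 + 9674.52 + duty 37500.21 = 576551.01
Difference = |531742.41 − 576551.01| = 44808.60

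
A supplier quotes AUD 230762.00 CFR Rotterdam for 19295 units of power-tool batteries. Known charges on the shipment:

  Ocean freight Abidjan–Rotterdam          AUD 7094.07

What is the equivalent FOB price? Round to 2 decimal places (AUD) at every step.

From CFR to FOB, the seller no longer bears: freight.
FOB price = 230762.00 − 7094.07 = 223667.93

FOB price: AUD 223667.93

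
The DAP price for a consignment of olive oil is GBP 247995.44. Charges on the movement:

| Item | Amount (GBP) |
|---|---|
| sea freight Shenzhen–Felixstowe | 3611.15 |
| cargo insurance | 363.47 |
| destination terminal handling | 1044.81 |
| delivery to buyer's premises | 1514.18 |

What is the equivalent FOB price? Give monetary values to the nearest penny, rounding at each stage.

From DAP to FOB, the seller no longer bears: freight, insurance, destination terminal, delivery.
FOB price = 247995.44 − 3611.15 − 363.47 − 1044.81 − 1514.18 = 241461.83

FOB price: GBP 241461.83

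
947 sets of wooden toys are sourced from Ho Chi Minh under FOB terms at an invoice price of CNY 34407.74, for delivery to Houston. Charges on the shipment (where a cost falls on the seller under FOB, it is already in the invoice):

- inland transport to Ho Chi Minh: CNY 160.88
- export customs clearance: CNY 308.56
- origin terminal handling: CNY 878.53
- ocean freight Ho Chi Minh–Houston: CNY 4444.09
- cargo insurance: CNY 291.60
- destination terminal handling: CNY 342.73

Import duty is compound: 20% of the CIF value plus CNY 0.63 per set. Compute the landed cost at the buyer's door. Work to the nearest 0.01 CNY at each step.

Total landed cost: CNY 47911.46

FOB: the seller bears costs until goods are on board at the origin port; the buyer bears freight, insurance and all costs thereafter.
Already in the invoice (seller's account under FOB): inland to port, export clearance, origin terminal — exclude.
CIF value = FOB price + freight + insurance = 34407.74 + 4444.09 + 291.60 = 39143.43
Ad valorem component: 39143.43 × 20% = 7828.69
Specific component: 947 × 0.63 = 596.61
Import duty = 7828.69 + 596.61 = 8425.30
Buyer bears: freight 4444.09 + insurance 291.60 + destination terminal 342.73 + duty 8425.30 = 13503.72
Landed cost = invoice 34407.74 + 13503.72 = 47911.46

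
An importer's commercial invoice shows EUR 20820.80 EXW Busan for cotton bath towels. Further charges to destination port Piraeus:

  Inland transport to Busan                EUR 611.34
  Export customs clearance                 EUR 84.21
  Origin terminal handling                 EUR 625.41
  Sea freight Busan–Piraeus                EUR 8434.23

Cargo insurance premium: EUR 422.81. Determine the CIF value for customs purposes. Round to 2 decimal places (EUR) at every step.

CIF = EXW price + pre-shipment costs + freight + insurance
CIF = 20820.80 + 611.34 + 84.21 + 625.41 + 8434.23 + 422.81 = 30998.80

CIF value: EUR 30998.80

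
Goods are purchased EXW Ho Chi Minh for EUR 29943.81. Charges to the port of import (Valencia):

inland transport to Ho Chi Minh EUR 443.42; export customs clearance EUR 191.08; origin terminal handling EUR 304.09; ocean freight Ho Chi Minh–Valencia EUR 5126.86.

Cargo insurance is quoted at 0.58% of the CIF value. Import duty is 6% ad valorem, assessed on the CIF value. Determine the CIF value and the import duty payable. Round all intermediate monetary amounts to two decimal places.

Let C be the CIF value. C = EXW price + pre-shipment costs + freight + 0.58% × C
C − 0.58% × C = 29943.81 + 443.42 + 191.08 + 304.09 + 5126.86
0.9942 × C = 36009.26
C = 36009.26 / 0.9942 = 36219.33
Insurance premium = 0.58% × 36219.33 = 210.07
Import duty = 36219.33 × 6% = 2173.16

CIF value: EUR 36219.33; import duty: EUR 2173.16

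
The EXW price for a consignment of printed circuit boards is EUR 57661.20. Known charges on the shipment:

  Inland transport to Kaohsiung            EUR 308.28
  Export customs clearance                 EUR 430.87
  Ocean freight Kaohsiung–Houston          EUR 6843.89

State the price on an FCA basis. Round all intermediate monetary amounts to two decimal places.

Not relevant to the conversion: freight — on the buyer under both terms; not part of either seller's price.
From EXW to FCA, the seller additionally bears: inland to port, export clearance.
FCA price = 57661.20 + 308.28 + 430.87 = 58400.35

FCA price: EUR 58400.35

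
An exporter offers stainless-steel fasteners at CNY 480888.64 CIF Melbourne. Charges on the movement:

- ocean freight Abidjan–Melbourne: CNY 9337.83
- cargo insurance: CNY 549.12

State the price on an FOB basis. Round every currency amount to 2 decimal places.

From CIF to FOB, the seller no longer bears: freight, insurance.
FOB price = 480888.64 − 9337.83 − 549.12 = 471001.69

FOB price: CNY 471001.69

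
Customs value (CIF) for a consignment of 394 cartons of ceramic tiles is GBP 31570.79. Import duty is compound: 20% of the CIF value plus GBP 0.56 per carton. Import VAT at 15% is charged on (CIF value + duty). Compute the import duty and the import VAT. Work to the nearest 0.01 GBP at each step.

Import duty: GBP 6534.80; import VAT: GBP 5715.84

Ad valorem component: 31570.79 × 20% = 6314.16
Specific component: 394 × 0.56 = 220.64
Import duty = 6314.16 + 220.64 = 6534.80
VAT base = CIF + duty = 31570.79 + 6534.80 = 38105.59
Import VAT = 38105.59 × 15% = 5715.84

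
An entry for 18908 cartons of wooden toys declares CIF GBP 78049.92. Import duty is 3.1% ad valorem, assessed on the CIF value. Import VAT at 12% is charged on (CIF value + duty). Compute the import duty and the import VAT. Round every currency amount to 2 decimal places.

Import duty = 78049.92 × 3.1% = 2419.55
VAT base = CIF + duty = 78049.92 + 2419.55 = 80469.47
Import VAT = 80469.47 × 12% = 9656.34

Import duty: GBP 2419.55; import VAT: GBP 9656.34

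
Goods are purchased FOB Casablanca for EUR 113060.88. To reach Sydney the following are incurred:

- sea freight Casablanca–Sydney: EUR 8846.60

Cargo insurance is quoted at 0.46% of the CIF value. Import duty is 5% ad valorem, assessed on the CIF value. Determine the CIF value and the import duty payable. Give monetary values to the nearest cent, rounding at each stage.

CIF value: EUR 122470.85; import duty: EUR 6123.54

Let C be the CIF value. C = FOB price + freight + 0.46% × C
C − 0.46% × C = 113060.88 + 8846.60
0.9954 × C = 121907.48
C = 121907.48 / 0.9954 = 122470.85
Insurance premium = 0.46% × 122470.85 = 563.37
Import duty = 122470.85 × 5% = 6123.54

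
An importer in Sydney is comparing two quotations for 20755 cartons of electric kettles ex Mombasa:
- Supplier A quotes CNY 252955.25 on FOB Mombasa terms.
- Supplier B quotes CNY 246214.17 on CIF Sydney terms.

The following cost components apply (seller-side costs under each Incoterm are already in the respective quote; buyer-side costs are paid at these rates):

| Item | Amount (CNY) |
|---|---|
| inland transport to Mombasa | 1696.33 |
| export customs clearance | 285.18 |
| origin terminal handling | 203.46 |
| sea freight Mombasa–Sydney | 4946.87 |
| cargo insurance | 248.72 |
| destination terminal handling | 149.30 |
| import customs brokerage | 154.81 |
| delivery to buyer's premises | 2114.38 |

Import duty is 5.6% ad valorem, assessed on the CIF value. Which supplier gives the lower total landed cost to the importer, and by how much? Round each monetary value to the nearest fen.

Supplier A (FOB):
CIF value = FOB price + freight + insurance = 252955.25 + 4946.87 + 248.72 = 258150.84
Import duty = 258150.84 × 5.6% = 14456.45
Buyer bears (A): 4946.87 + 248.72 + 149.30 + 154.81 + 2114.38 = 7614.08
Landed cost (A) = invoice 252955.25 + 7614.08 + duty 14456.45 = 275025.78
Supplier B (CIF):
The CIF price already equals the CIF value: 246214.17
Import duty = 246214.17 × 5.6% = 13787.99
Buyer bears (B): 149.30 + 154.81 + 2114.38 = 2418.49
Landed cost (B) = invoice 246214.17 + 2418.49 + duty 13787.99 = 262420.65
Difference = |275025.78 − 262420.65| = 12605.13

Supplier B is cheaper by CNY 12605.13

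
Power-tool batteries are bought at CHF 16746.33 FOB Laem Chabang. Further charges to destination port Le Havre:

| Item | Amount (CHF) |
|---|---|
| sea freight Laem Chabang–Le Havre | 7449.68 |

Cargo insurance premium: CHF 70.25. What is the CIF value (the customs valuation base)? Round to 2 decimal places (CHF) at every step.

CIF = FOB price + freight + insurance
CIF = 16746.33 + 7449.68 + 70.25 = 24266.26

CIF value: CHF 24266.26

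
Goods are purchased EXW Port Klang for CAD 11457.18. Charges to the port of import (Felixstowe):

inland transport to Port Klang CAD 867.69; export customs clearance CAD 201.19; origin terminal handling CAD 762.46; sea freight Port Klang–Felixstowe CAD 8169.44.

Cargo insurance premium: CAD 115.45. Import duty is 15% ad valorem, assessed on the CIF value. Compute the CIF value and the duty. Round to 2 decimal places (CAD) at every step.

CIF = EXW price + pre-shipment costs + freight + insurance
CIF = 11457.18 + 867.69 + 201.19 + 762.46 + 8169.44 + 115.45 = 21573.41
Import duty = 21573.41 × 15% = 3236.01

CIF value: CAD 21573.41; import duty: CAD 3236.01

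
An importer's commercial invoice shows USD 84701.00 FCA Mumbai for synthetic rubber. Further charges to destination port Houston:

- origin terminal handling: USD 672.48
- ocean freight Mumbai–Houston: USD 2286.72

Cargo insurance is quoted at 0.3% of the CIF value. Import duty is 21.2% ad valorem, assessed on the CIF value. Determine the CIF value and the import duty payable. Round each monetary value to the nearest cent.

CIF value: USD 87923.97; import duty: USD 18639.88

Let C be the CIF value. C = FCA price + pre-shipment costs + freight + 0.3% × C
C − 0.3% × C = 84701.00 + 672.48 + 2286.72
0.997 × C = 87660.20
C = 87660.20 / 0.997 = 87923.97
Insurance premium = 0.3% × 87923.97 = 263.77
Import duty = 87923.97 × 21.2% = 18639.88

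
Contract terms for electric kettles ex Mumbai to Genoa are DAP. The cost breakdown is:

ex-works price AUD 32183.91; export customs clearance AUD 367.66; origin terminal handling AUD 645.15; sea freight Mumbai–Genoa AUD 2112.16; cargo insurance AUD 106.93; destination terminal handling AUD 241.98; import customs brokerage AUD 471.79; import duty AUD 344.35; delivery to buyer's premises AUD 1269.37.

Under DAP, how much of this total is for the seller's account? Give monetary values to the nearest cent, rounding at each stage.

DAP: the seller bears all costs to the named destination except import duty and clearance.
Seller's account: goods 32183.91 + export clearance 367.66 + origin terminal 645.15 + freight 2112.16 + insurance 106.93 + destination terminal 241.98 + delivery 1269.37 = 36927.16
Buyer's account: brokerage 471.79 + duty 344.35 = 816.14

Seller's account: AUD 36927.16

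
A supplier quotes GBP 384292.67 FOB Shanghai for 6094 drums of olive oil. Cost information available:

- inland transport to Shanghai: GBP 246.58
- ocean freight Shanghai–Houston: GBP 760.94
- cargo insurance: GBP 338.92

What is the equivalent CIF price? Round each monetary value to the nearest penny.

CIF price: GBP 385392.53

Not relevant to the conversion: inland to port — on the seller under both FOB and CIF; already in the FOB price and stays in the CIF price.
From FOB to CIF, the seller additionally bears: freight, insurance.
CIF price = 384292.67 + 760.94 + 338.92 = 385392.53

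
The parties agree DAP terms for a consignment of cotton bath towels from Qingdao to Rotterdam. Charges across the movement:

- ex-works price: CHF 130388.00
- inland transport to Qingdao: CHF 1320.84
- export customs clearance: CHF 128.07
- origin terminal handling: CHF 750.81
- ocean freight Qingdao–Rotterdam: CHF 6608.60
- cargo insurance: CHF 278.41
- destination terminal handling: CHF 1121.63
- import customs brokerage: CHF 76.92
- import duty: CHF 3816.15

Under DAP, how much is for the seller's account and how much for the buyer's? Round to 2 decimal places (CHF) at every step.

Seller: CHF 140596.36; buyer: CHF 3893.07

DAP: the seller bears all costs to the named destination except import duty and clearance.
Seller's account: goods 130388.00 + inland to port 1320.84 + export clearance 128.07 + origin terminal 750.81 + freight 6608.60 + insurance 278.41 + destination terminal 1121.63 = 140596.36
Buyer's account: brokerage 76.92 + duty 3816.15 = 3893.07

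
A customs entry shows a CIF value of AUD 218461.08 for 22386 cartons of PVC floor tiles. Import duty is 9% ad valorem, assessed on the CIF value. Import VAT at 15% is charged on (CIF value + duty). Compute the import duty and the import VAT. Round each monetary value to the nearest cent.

Import duty = 218461.08 × 9% = 19661.50
VAT base = CIF + duty = 218461.08 + 19661.50 = 238122.58
Import VAT = 238122.58 × 15% = 35718.39

Import duty: AUD 19661.50; import VAT: AUD 35718.39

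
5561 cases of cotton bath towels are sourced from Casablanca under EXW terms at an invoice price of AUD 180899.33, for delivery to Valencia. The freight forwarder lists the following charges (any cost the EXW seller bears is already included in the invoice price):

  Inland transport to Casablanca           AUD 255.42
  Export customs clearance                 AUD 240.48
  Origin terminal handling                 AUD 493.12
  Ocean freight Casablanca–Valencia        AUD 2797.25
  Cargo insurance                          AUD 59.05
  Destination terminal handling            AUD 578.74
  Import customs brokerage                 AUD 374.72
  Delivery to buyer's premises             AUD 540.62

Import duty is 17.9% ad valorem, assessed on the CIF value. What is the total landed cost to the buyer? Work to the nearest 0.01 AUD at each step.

EXW: the seller makes goods available at their premises; the buyer bears all onward costs.
CIF value = EXW price + inland to port + export clearance + origin terminal + freight + insurance = 180899.33 + 255.42 + 240.48 + 493.12 + 2797.25 + 59.05 = 184744.65
Import duty = 184744.65 × 17.9% = 33069.29
Buyer bears: inland to port 255.42 + export clearance 240.48 + origin terminal 493.12 + freight 2797.25 + insurance 59.05 + destination terminal 578.74 + brokerage 374.72 + delivery 540.62 + duty 33069.29 = 38408.69
Landed cost = invoice 180899.33 + 38408.69 = 219308.02

Total landed cost: AUD 219308.02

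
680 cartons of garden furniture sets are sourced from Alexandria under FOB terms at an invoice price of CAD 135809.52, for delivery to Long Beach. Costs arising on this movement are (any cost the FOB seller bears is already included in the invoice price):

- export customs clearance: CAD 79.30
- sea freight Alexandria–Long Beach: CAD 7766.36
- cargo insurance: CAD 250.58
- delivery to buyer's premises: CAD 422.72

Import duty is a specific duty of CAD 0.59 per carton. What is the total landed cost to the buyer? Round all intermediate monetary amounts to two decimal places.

FOB: the seller bears costs until goods are on board at the origin port; the buyer bears freight, insurance and all costs thereafter.
Already in the invoice (seller's account under FOB): export clearance — exclude.
CIF value = FOB price + freight + insurance = 135809.52 + 7766.36 + 250.58 = 143826.46
Import duty = 680 × 0.59 = 401.20
Buyer bears: freight 7766.36 + insurance 250.58 + delivery 422.72 + duty 401.20 = 8840.86
Landed cost = invoice 135809.52 + 8840.86 = 144650.38

Total landed cost: CAD 144650.38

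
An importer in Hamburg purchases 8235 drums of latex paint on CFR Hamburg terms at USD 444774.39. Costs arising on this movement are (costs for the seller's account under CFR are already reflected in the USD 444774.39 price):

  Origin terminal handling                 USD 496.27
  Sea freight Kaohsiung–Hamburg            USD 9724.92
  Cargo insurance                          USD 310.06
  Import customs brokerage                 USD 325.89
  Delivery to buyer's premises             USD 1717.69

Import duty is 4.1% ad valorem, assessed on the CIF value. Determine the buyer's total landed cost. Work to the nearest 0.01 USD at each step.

Total landed cost: USD 465376.49

CFR: the seller pays costs through ocean freight to the destination port, but not insurance.
Already in the invoice (seller's account under CFR): origin terminal, freight — exclude.
CIF value = CFR price + insurance = 444774.39 + 310.06 = 445084.45
Import duty = 445084.45 × 4.1% = 18248.46
Buyer bears: insurance 310.06 + brokerage 325.89 + delivery 1717.69 + duty 18248.46 = 20602.10
Landed cost = invoice 444774.39 + 20602.10 = 465376.49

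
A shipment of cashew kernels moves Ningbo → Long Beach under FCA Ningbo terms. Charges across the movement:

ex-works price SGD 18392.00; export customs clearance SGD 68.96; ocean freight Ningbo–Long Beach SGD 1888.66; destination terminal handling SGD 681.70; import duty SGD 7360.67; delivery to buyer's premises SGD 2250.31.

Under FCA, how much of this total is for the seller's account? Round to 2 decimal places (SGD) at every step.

Seller's account: SGD 18460.96

FCA: the seller delivers export-cleared goods to the carrier; the buyer bears costs from that point.
Seller's account: goods 18392.00 + export clearance 68.96 = 18460.96
Buyer's account: freight 1888.66 + destination terminal 681.70 + duty 7360.67 + delivery 2250.31 = 12181.34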